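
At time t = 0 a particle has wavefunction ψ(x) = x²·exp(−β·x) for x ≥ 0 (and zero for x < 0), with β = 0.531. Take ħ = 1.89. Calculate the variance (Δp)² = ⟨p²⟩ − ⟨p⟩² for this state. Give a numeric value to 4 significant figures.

Compute ⟨p⟩ and ⟨p²⟩ separately; (Δp)² = ⟨p²⟩ − ⟨p⟩².
Differentiate x²·exp(−β·x) with the product rule; every integrand then reduces to terms xʲ·e^(−2βx) on [0, ∞), with ∫₀^∞ xʲ·e^(−2βx) dx = j!/(2β)^(j+1).
Normalization: ∫|ψ|² dx = 17.766.
⟨p⟩ = 0.0000 and ⟨p²⟩ = 0.33573.
(Δp)² = 0.33573 − (0.0000)² = 0.33573.

0.3357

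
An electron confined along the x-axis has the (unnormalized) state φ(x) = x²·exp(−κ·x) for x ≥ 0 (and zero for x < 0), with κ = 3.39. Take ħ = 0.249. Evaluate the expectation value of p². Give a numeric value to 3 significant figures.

0.238

p² φ = −ħ² d²φ/dx²; ⟨p²⟩ = −ħ² ∫ φ*·φ'' dx / ∫|φ|² dx.
Differentiate x²·exp(−κ·x) with the product rule; every integrand then reduces to terms xʲ·e^(−2κx) on [0, ∞), with ∫₀^∞ xʲ·e^(−2κx) dx = j!/(2κ)^(j+1).
State is unnormalized: ∫|φ|² dx = 0.0016752, and ∫φ*·(−ħ² φ'') dx = 0.00039787, so ⟨p²⟩ = 0.00039787 / 0.0016752.
⟨p²⟩ = 0.23751.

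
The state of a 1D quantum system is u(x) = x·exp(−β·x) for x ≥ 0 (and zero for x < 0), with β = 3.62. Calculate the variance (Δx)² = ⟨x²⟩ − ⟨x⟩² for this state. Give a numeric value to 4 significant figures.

0.05723

Compute ⟨x⟩ and ⟨x²⟩ separately, then (Δx)² = ⟨x²⟩ − ⟨x⟩².
Every integrand reduces to terms xʲ·e^(−2βx) on [0, ∞); use ∫₀^∞ xʲ·e^(−2βx) dx = j!/(2β)^(j+1).
Normalization: ∫|u|² dx = 0.0052700.
⟨x⟩ = 0.41436 and ⟨x²⟩ = 0.22893.
(Δx)² = 0.22893 − (0.41436)² = 0.057233.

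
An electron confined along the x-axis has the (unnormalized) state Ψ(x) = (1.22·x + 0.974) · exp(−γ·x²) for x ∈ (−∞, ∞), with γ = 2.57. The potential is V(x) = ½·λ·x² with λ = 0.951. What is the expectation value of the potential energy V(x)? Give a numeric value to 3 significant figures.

0.0585

⟨V⟩ = ∫ V(x)·|Ψ|² dx / ∫|Ψ|² dx.
Expand each integrand as polynomial × e^(−2γx²) and use ∫x^(2j)·e^(−2γx²) dx = (2j−1)!!/(4γ)^j · √(π/(2γ)), odd powers → 0; here √(π/(2γ)) = 0.78180.
State is unnormalized: ∫|Ψ|² dx = 0.85486, and ∫Ψ*·V(x)·Ψ dx = 0.050013, so ⟨V⟩ = 0.050013 / 0.85486.
⟨V⟩ = 0.058504.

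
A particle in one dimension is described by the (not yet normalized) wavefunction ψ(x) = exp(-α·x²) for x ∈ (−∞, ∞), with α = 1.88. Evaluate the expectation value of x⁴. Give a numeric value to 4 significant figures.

⟨x⁴⟩ = ∫ x⁴·|ψ|² dx / ∫|ψ|² dx (integrals over the domain).
Gaussian moments: ∫x^(2j)·e^(−2αx²) dx = (2j−1)!!/(4α)^j · √(π/(2α)), odd powers integrate to 0; here √(π/(2α)) = 0.91407.
State is unnormalized: ∫|ψ|² dx = 0.91407, and ∫ψ*·x⁴·ψ dx = 0.048492, so ⟨x⁴⟩ = 0.048492 / 0.91407.
⟨x⁴⟩ = 0.053050.

0.05305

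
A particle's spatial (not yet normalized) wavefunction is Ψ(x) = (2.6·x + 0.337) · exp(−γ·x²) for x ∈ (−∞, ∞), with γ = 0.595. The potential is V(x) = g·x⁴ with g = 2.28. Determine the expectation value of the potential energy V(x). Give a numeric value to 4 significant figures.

5.852

⟨V⟩ = ∫ V(x)·|Ψ|² dx / ∫|Ψ|² dx.
Expand each integrand as polynomial × e^(−2γx²) and use ∫x^(2j)·e^(−2γx²) dx = (2j−1)!!/(4γ)^j · √(π/(2γ)), odd powers → 0; here √(π/(2γ)) = 1.6248.
State is unnormalized: ∫|Ψ|² dx = 4.7995, and ∫Ψ*·V(x)·Ψ dx = 28.087, so ⟨V⟩ = 28.087 / 4.7995.
⟨V⟩ = 5.8520.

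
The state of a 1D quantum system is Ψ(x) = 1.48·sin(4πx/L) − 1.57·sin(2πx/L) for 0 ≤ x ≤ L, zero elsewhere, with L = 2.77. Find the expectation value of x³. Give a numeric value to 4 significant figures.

3.619

⟨x³⟩ = ∫ x³·|Ψ|² dx / ∫|Ψ|² dx (integrals over the domain).
On 0 ≤ x ≤ L (j ≠ l): ∫sin²(jπx/L) dx = L/2, ∫sin(jπx/L)·sin(lπx/L) dx = 0; diagonal moments ∫x·sin²(jπx/L) dx = L²/4, ∫x²·sin²(jπx/L) dx = L³·(1/6 − 1/(4j²π²)); cross terms ∫x·sin(jπx/L)·sin(lπx/L) dx = 0 for j + l even and −4jlL²/(π²(j² − l²)²) for j + l odd, ∫x²·sin(jπx/L)·sin(lπx/L) dx = (−1)^(j+l)·4jlL³/(π²(j² − l²)²); higher powers the same way via product-to-sum and parts.
State is unnormalized: ∫|Ψ|² dx = 6.4476, and ∫Ψ*·x³·Ψ dx = 23.334, so ⟨x³⟩ = 23.334 / 6.4476.
⟨x³⟩ = 3.6190.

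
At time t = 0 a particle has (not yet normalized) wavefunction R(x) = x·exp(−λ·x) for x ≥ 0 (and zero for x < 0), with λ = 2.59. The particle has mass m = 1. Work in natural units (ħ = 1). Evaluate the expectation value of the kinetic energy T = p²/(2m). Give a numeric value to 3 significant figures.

3.35

T = −(ħ²/2m) d²/dx², so ⟨T⟩ = −(ħ²/2m) ∫ R*·R'' dx / ∫|R|² dx; with m = 1.
Differentiate x·exp(−λ·x) with the product rule; every integrand then reduces to terms xʲ·e^(−2λx) on [0, ∞), with ∫₀^∞ xʲ·e^(−2λx) dx = j!/(2λ)^(j+1).
State is unnormalized: ∫|R|² dx = 0.014389, and ∫R*·(−ħ²/2m · R'') dx = 0.048263, so ⟨T⟩ = 0.048263 / 0.014389.
⟨T⟩ = 3.3541.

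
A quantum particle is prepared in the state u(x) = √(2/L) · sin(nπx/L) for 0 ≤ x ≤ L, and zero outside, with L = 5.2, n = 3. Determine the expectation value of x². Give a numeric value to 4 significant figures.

⟨x²⟩ = ∫ x²·|u|² dx (integrals over the domain).
With sin²θ = (1 − cos2θ)/2 on 0 ≤ x ≤ L: ∫sin²(nπx/L) dx = L/2, ∫x·sin²(nπx/L) dx = L²/4, ∫x²·sin²(nπx/L) dx = L³·(1/6 − 1/(4n²π²)); higher powers xᵏ the same way, integrating xᵏ·cos(2nπx/L) by parts.
⟨x²⟩ = 8.8611.

8.861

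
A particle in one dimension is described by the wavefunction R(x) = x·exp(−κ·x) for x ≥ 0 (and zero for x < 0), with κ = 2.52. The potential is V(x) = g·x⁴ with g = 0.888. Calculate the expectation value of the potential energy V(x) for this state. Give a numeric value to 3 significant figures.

⟨V⟩ = ∫ V(x)·|R|² dx / ∫|R|² dx.
Every integrand reduces to terms xʲ·e^(−2κx) on [0, ∞); use ∫₀^∞ xʲ·e^(−2κx) dx = j!/(2κ)^(j+1).
State is unnormalized: ∫|R|² dx = 0.015622, and ∫R*·V(x)·R dx = 0.0077398, so ⟨V⟩ = 0.0077398 / 0.015622.
⟨V⟩ = 0.49544.

0.495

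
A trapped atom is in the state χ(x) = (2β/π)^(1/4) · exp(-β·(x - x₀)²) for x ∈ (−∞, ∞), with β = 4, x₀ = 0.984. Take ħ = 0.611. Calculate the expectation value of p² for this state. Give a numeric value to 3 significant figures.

p² χ = −ħ² d²χ/dx²; ⟨p²⟩ = −ħ² ∫ χ*·χ'' dx.
Gaussian moments (u = x − x₀): ∫u^(2j)·e^(−2βu²) du = (2j−1)!!/(4β)^j · √(π/(2β)), odd powers integrate to 0; here √(π/(2β)) = 0.62666. Derivatives: d/dx e^(−βu²) = −2βu·e^(−βu²), d²/dx² e^(−βu²) = (4β²u² − 2β)·e^(−βu²).
⟨p²⟩ = 1.4933.

1.49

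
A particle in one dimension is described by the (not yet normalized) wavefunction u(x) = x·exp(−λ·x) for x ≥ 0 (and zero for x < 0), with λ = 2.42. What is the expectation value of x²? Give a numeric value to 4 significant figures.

⟨x²⟩ = ∫ x²·|u|² dx / ∫|u|² dx (integrals over the domain).
Every integrand reduces to terms xʲ·e^(−2λx) on [0, ∞); use ∫₀^∞ xʲ·e^(−2λx) dx = j!/(2λ)^(j+1).
State is unnormalized: ∫|u|² dx = 0.017640, and ∫u*·x²·u dx = 0.0090362, so ⟨x²⟩ = 0.0090362 / 0.017640.
⟨x²⟩ = 0.51226.

0.5123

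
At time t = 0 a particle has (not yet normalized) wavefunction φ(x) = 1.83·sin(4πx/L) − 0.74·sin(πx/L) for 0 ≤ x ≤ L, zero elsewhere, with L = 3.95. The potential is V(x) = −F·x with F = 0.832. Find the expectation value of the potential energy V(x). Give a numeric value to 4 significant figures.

⟨V⟩ = ∫ V(x)·|φ|² dx / ∫|φ|² dx.
On 0 ≤ x ≤ L (j ≠ l): ∫sin²(jπx/L) dx = L/2, ∫sin(jπx/L)·sin(lπx/L) dx = 0; diagonal moments ∫x·sin²(jπx/L) dx = L²/4, ∫x²·sin²(jπx/L) dx = L³·(1/6 − 1/(4j²π²)); cross terms ∫x·sin(jπx/L)·sin(lπx/L) dx = 0 for j + l even and −4jlL²/(π²(j² − l²)²) for j + l odd, ∫x²·sin(jπx/L)·sin(lπx/L) dx = (−1)^(j+l)·4jlL³/(π²(j² − l²)²); higher powers the same way via product-to-sum and parts.
State is unnormalized: ∫|φ|² dx = 7.6956, and ∫φ*·V(x)·φ dx = -12.899, so ⟨V⟩ = -12.899 / 7.6956.
⟨V⟩ = -1.6761.

-1.676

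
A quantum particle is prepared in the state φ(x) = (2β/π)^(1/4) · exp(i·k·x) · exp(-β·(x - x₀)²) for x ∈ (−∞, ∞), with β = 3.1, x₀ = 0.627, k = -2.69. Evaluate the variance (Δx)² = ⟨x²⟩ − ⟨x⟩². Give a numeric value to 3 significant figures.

Compute ⟨x⟩ and ⟨x²⟩ separately, then (Δx)² = ⟨x²⟩ − ⟨x⟩².
Gaussian moments (u = x − x₀): ∫u^(2j)·e^(−2βu²) du = (2j−1)!!/(4β)^j · √(π/(2β)), odd powers integrate to 0; here √(π/(2β)) = 0.71183.
⟨x⟩ = 0.62700 and ⟨x²⟩ = 0.47377.
(Δx)² = 0.47377 − (0.62700)² = 0.080645.

0.0806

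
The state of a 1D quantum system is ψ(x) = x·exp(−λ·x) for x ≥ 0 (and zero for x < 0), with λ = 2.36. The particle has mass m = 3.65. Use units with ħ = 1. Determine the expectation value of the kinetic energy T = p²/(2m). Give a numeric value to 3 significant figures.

T = −(ħ²/2m) d²/dx², so ⟨T⟩ = −(ħ²/2m) ∫ ψ*·ψ'' dx / ∫|ψ|² dx; with m = 3.65.
Differentiate x·exp(−λ·x) with the product rule; every integrand then reduces to terms xʲ·e^(−2λx) on [0, ∞), with ∫₀^∞ xʲ·e^(−2λx) dx = j!/(2λ)^(j+1).
State is unnormalized: ∫|ψ|² dx = 0.019020, and ∫ψ*·(−ħ²/2m · ψ'') dx = 0.014511, so ⟨T⟩ = 0.014511 / 0.019020.
⟨T⟩ = 0.76296.

0.763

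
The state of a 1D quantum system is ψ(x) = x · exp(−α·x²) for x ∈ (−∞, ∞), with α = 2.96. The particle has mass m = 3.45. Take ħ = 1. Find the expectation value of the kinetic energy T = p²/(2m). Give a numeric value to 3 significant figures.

1.29

T = −(ħ²/2m) d²/dx², so ⟨T⟩ = −(ħ²/2m) ∫ ψ*·ψ'' dx / ∫|ψ|² dx; with m = 3.45.
Expand each integrand as polynomial × e^(−2αx²) and use ∫x^(2j)·e^(−2αx²) dx = (2j−1)!!/(4α)^j · √(π/(2α)), odd powers → 0; here √(π/(2α)) = 0.72847. Differentiate with the product rule, d/dx e^(−αx²) = −2αx·e^(−αx²).
State is unnormalized: ∫|ψ|² dx = 0.061527, and ∫ψ*·(−ħ²/2m · ψ'') dx = 0.079182, so ⟨T⟩ = 0.079182 / 0.061527.
⟨T⟩ = 1.2870.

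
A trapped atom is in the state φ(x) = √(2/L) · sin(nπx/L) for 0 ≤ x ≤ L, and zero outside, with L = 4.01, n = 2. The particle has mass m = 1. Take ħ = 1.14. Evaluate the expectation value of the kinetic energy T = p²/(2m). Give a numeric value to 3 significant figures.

1.60

T = −(ħ²/2m) d²/dx², so ⟨T⟩ = −(ħ²/2m) ∫ φ*·φ'' dx; with m = 1.
d/dx sin(nπx/L) = (nπ/L)·cos(nπx/L) and d²/dx² sin(nπx/L) = −(nπ/L)²·sin(nπx/L); on 0 ≤ x ≤ L, ∫sin²(nπx/L) dx = L/2 and ∫sin(nπx/L)·cos(nπx/L) dx = 0.
⟨T⟩ = 1.5953.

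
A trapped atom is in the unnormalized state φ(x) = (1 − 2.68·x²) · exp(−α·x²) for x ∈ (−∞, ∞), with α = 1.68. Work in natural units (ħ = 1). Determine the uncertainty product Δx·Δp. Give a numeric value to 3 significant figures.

1.25

Δx = √(⟨x²⟩−⟨x⟩²), Δp = √(⟨p²⟩−⟨p⟩²).
Expand each integrand as polynomial × e^(−2αx²) and use ∫x^(2j)·e^(−2αx²) dx = (2j−1)!!/(4α)^j · √(π/(2α)), odd powers → 0; here √(π/(2α)) = 0.96695. Differentiate with the product rule, d/dx e^(−αx²) = −2αx·e^(−αx²).
Normalization: ∫|φ|² dx = 0.65707.
⟨x⟩ = 0.0000, ⟨x²⟩ = 0.21743 ⇒ Δx = 0.46629.
⟨p⟩ = 0.0000, ⟨p²⟩ = 7.1968 ⇒ Δp = 2.6827.
Δx·Δp = 1.2509.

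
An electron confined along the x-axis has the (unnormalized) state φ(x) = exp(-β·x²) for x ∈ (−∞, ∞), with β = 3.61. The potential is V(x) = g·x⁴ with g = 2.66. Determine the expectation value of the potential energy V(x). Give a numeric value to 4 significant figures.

⟨V⟩ = ∫ V(x)·|φ|² dx / ∫|φ|² dx.
Gaussian moments: ∫x^(2j)·e^(−2βx²) dx = (2j−1)!!/(4β)^j · √(π/(2β)), odd powers integrate to 0; here √(π/(2β)) = 0.65964.
State is unnormalized: ∫|φ|² dx = 0.65964, and ∫φ*·V(x)·φ dx = 0.025245, so ⟨V⟩ = 0.025245 / 0.65964.
⟨V⟩ = 0.038271.

0.03827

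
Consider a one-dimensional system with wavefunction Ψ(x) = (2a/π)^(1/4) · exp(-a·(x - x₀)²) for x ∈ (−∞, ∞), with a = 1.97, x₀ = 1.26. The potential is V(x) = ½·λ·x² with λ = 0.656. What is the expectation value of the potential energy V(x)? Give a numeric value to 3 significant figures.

⟨V⟩ = ∫ V(x)·|Ψ|² dx.
Gaussian moments (u = x − x₀): ∫u^(2j)·e^(−2au²) du = (2j−1)!!/(4a)^j · √(π/(2a)), odd powers integrate to 0; here √(π/(2a)) = 0.89295.
⟨V⟩ = 0.56236.

0.562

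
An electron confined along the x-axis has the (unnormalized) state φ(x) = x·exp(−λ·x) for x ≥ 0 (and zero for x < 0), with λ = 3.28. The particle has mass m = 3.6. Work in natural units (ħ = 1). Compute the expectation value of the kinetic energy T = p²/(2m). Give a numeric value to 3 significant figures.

T = −(ħ²/2m) d²/dx², so ⟨T⟩ = −(ħ²/2m) ∫ φ*·φ'' dx / ∫|φ|² dx; with m = 3.6.
Differentiate x·exp(−λ·x) with the product rule; every integrand then reduces to terms xʲ·e^(−2λx) on [0, ∞), with ∫₀^∞ xʲ·e^(−2λx) dx = j!/(2λ)^(j+1).
State is unnormalized: ∫|φ|² dx = 0.0070847, and ∫φ*·(−ħ²/2m · φ'') dx = 0.010586, so ⟨T⟩ = 0.010586 / 0.0070847.
⟨T⟩ = 1.4942.

1.49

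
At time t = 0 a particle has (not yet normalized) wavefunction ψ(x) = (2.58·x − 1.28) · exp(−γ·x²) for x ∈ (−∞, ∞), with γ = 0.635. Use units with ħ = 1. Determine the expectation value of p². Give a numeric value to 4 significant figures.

1.416

p² ψ = −ħ² d²ψ/dx²; ⟨p²⟩ = −ħ² ∫ ψ*·ψ'' dx / ∫|ψ|² dx.
Expand each integrand as polynomial × e^(−2γx²) and use ∫x^(2j)·e^(−2γx²) dx = (2j−1)!!/(4γ)^j · √(π/(2γ)), odd powers → 0; here √(π/(2γ)) = 1.5728. Differentiate with the product rule, d/dx e^(−γx²) = −2γx·e^(−γx²).
State is unnormalized: ∫|ψ|² dx = 6.6986, and ∫ψ*·(−ħ² ψ'') dx = 9.4882, so ⟨p²⟩ = 9.4882 / 6.6986.
⟨p²⟩ = 1.4164.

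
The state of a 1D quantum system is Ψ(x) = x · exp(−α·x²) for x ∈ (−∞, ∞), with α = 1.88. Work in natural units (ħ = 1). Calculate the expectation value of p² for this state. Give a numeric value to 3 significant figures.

5.64

p² Ψ = −ħ² d²Ψ/dx²; ⟨p²⟩ = −ħ² ∫ Ψ*·Ψ'' dx / ∫|Ψ|² dx.
Expand each integrand as polynomial × e^(−2αx²) and use ∫x^(2j)·e^(−2αx²) dx = (2j−1)!!/(4α)^j · √(π/(2α)), odd powers → 0; here √(π/(2α)) = 0.91407. Differentiate with the product rule, d/dx e^(−αx²) = −2αx·e^(−αx²).
State is unnormalized: ∫|Ψ|² dx = 0.12155, and ∫Ψ*·(−ħ² Ψ'') dx = 0.68555, so ⟨p²⟩ = 0.68555 / 0.12155.
⟨p²⟩ = 5.6400.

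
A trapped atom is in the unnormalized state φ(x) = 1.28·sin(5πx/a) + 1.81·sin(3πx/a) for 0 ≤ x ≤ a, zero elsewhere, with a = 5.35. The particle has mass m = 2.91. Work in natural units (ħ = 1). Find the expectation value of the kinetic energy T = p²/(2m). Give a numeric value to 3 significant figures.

0.849

T = −(ħ²/2m) d²/dx², so ⟨T⟩ = −(ħ²/2m) ∫ φ*·φ'' dx / ∫|φ|² dx; with m = 2.91.
d²/dx² sin(jπx/a) = −(jπ/a)²·sin(jπx/a); on 0 ≤ x ≤ a, ∫sin²(jπx/a) dx = a/2 and ∫sin(jπx/a)·sin(lπx/a) dx = 0 for j ≠ l, so only diagonal terms survive in ∫|φ|² and ∫φ·φ″; ∫φ·φ′ dx = [φ²/2] between the walls = 0.
State is unnormalized: ∫|φ|² dx = 13.146, and ∫φ*·(−ħ²/2m · φ'') dx = 11.165, so ⟨T⟩ = 11.165 / 13.146.
⟨T⟩ = 0.84926.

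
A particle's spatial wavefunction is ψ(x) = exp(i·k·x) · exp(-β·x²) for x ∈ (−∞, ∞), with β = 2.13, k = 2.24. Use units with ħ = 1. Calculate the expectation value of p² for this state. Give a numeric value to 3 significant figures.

p² ψ = −ħ² d²ψ/dx²; ⟨p²⟩ = −ħ² ∫ ψ*·ψ'' dx / ∫|ψ|² dx.
Gaussian moments: ∫x^(2j)·e^(−2βx²) dx = (2j−1)!!/(4β)^j · √(π/(2β)), odd powers integrate to 0; here √(π/(2β)) = 0.85876. Derivatives: ψ′ = (ik − 2βx)·ψ, ψ″ = ((ik − 2βx)² − 2β)·ψ; the odd-in-x pieces drop out.
State is unnormalized: ∫|ψ|² dx = 0.85876, and ∫ψ*·(−ħ² ψ'') dx = 6.1380, so ⟨p²⟩ = 6.1380 / 0.85876.
⟨p²⟩ = 7.1476.

7.15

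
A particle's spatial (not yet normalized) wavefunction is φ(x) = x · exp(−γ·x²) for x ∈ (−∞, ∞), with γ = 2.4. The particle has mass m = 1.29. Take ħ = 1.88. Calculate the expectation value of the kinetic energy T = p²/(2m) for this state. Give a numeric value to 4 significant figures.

T = −(ħ²/2m) d²/dx², so ⟨T⟩ = −(ħ²/2m) ∫ φ*·φ'' dx / ∫|φ|² dx; with m = 1.29.
Expand each integrand as polynomial × e^(−2γx²) and use ∫x^(2j)·e^(−2γx²) dx = (2j−1)!!/(4γ)^j · √(π/(2γ)), odd powers → 0; here √(π/(2γ)) = 0.80901. Differentiate with the product rule, d/dx e^(−γx²) = −2γx·e^(−γx²).
State is unnormalized: ∫|φ|² dx = 0.084272, and ∫φ*·(−ħ²/2m · φ'') dx = 0.83121, so ⟨T⟩ = 0.83121 / 0.084272.
⟨T⟩ = 9.8634.

9.863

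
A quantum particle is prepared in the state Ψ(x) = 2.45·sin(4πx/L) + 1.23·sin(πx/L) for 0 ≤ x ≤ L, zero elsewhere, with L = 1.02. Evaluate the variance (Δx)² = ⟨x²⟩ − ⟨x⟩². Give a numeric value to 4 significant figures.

0.07332

Compute ⟨x⟩ and ⟨x²⟩ separately, then (Δx)² = ⟨x²⟩ − ⟨x⟩².
On 0 ≤ x ≤ L (j ≠ l): ∫sin²(jπx/L) dx = L/2, ∫sin(jπx/L)·sin(lπx/L) dx = 0; diagonal moments ∫x·sin²(jπx/L) dx = L²/4, ∫x²·sin²(jπx/L) dx = L³·(1/6 − 1/(4j²π²)); cross terms ∫x·sin(jπx/L)·sin(lπx/L) dx = 0 for j + l even and −4jlL²/(π²(j² − l²)²) for j + l odd, ∫x²·sin(jπx/L)·sin(lπx/L) dx = (−1)^(j+l)·4jlL³/(π²(j² − l²)²); higher powers the same way via product-to-sum and parts.
Normalization: ∫|Ψ|² dx = 3.8329.
⟨x⟩ = 0.49821 and ⟨x²⟩ = 0.32154.
(Δx)² = 0.32154 − (0.49821)² = 0.073320.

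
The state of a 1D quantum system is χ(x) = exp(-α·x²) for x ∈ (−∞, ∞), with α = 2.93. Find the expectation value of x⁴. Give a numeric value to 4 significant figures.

⟨x⁴⟩ = ∫ x⁴·|χ|² dx / ∫|χ|² dx (integrals over the domain).
Gaussian moments: ∫x^(2j)·e^(−2αx²) dx = (2j−1)!!/(4α)^j · √(π/(2α)), odd powers integrate to 0; here √(π/(2α)) = 0.73219.
State is unnormalized: ∫|χ|² dx = 0.73219, and ∫χ*·x⁴·χ dx = 0.015992, so ⟨x⁴⟩ = 0.015992 / 0.73219.
⟨x⁴⟩ = 0.021841.

0.02184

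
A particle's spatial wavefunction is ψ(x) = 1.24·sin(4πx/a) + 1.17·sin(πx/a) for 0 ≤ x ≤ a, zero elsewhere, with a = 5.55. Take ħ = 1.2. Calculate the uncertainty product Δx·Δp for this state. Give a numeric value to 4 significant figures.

Δx = √(⟨x²⟩−⟨x⟩²), Δp = √(⟨p²⟩−⟨p⟩²).
On 0 ≤ x ≤ a (j ≠ l): ∫sin²(jπx/a) dx = a/2, ∫sin(jπx/a)·sin(lπx/a) dx = 0; diagonal moments ∫x·sin²(jπx/a) dx = a²/4, ∫x²·sin²(jπx/a) dx = a³·(1/6 − 1/(4j²π²)); cross terms ∫x·sin(jπx/a)·sin(lπx/a) dx = 0 for j + l even and −4jla²/(π²(j² − l²)²) for j + l odd, ∫x²·sin(jπx/a)·sin(lπx/a) dx = (−1)^(j+l)·4jla³/(π²(j² − l²)²); higher powers the same way via product-to-sum and parts. d²/dx² sin(jπx/a) = −(jπ/a)²·sin(jπx/a); on 0 ≤ x ≤ a, ∫sin²(jπx/a) dx = a/2 and ∫sin(jπx/a)·sin(lπx/a) dx = 0 for j ≠ l, so only diagonal terms survive in ∫|ψ|² and ∫ψ·ψ″; ∫ψ·ψ′ dx = [ψ²/2] between the walls = 0.
Normalization: ∫|ψ|² dx = 8.0655.
⟨x⟩ = 2.6952, ⟨x²⟩ = 9.0378 ⇒ Δx = 1.3319.
⟨p⟩ = 0.0000, ⟨p²⟩ = 4.1227 ⇒ Δp = 2.0305.
Δx·Δp = 2.7044.

2.704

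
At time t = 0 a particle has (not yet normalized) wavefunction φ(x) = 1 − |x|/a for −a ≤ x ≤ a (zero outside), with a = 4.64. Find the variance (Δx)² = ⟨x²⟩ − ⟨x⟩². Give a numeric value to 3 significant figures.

2.15

Compute ⟨x⟩ and ⟨x²⟩ separately, then (Δx)² = ⟨x²⟩ − ⟨x⟩².
φ is even, so ∫ over [−a, a] = 2∫₀ᵃ with φ = 1 − x/a there: ∫₀ᵃ (1 − x/a)² dx = a/3, ∫₀ᵃ x²(1 − x/a)² dx = a³/30, ∫₀ᵃ x⁴(1 − x/a)² dx = a⁵/105.
Normalization: ∫|φ|² dx = 3.0933.
⟨x⟩ = 0.0000 and ⟨x²⟩ = 2.1530.
(Δx)² = 2.1530 − (0.0000)² = 2.1530.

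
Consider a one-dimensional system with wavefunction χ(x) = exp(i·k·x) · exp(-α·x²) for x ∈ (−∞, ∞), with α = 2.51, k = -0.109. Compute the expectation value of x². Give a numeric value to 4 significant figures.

⟨x²⟩ = ∫ x²·|χ|² dx / ∫|χ|² dx (integrals over the domain).
Gaussian moments: ∫x^(2j)·e^(−2αx²) dx = (2j−1)!!/(4α)^j · √(π/(2α)), odd powers integrate to 0; here √(π/(2α)) = 0.79108.
State is unnormalized: ∫|χ|² dx = 0.79108, and ∫χ*·x²·χ dx = 0.078793, so ⟨x²⟩ = 0.078793 / 0.79108.
⟨x²⟩ = 0.099602.

0.09960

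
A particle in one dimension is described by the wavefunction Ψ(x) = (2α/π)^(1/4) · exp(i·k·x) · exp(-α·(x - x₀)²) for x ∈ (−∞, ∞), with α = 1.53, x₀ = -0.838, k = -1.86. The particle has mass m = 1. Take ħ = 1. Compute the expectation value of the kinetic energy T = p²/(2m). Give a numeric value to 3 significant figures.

2.49

T = −(ħ²/2m) d²/dx², so ⟨T⟩ = −(ħ²/2m) ∫ Ψ*·Ψ'' dx; with m = 1.
Gaussian moments (u = x − x₀): ∫u^(2j)·e^(−2αu²) du = (2j−1)!!/(4α)^j · √(π/(2α)), odd powers integrate to 0; here √(π/(2α)) = 1.0132. Derivatives: Ψ′ = (ik − 2αu)·Ψ, Ψ″ = ((ik − 2αu)² − 2α)·Ψ; the odd-in-u pieces drop out.
⟨T⟩ = 2.4948.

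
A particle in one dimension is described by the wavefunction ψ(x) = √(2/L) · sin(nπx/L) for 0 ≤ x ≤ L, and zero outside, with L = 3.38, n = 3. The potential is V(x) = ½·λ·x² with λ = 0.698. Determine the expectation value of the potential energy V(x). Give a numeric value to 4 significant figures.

⟨V⟩ = ∫ V(x)·|ψ|² dx.
With sin²θ = (1 − cos2θ)/2 on 0 ≤ x ≤ L: ∫sin²(nπx/L) dx = L/2, ∫x·sin²(nπx/L) dx = L²/4, ∫x²·sin²(nπx/L) dx = L³·(1/6 − 1/(4n²π²)); higher powers xᵏ the same way, integrating xᵏ·cos(2nπx/L) by parts.
⟨V⟩ = 1.3066.

1.307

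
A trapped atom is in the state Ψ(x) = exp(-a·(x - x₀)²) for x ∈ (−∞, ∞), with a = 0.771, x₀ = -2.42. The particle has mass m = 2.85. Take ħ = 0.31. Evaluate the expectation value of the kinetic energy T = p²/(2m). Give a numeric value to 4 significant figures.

T = −(ħ²/2m) d²/dx², so ⟨T⟩ = −(ħ²/2m) ∫ Ψ*·Ψ'' dx / ∫|Ψ|² dx; with m = 2.85.
Gaussian moments (u = x − x₀): ∫u^(2j)·e^(−2au²) du = (2j−1)!!/(4a)^j · √(π/(2a)), odd powers integrate to 0; here √(π/(2a)) = 1.4274. Derivatives: d/dx e^(−au²) = −2au·e^(−au²), d²/dx² e^(−au²) = (4a²u² − 2a)·e^(−au²).
State is unnormalized: ∫|Ψ|² dx = 1.4274, and ∫Ψ*·(−ħ²/2m · Ψ'') dx = 0.018554, so ⟨T⟩ = 0.018554 / 1.4274.
⟨T⟩ = 0.012999.

0.01300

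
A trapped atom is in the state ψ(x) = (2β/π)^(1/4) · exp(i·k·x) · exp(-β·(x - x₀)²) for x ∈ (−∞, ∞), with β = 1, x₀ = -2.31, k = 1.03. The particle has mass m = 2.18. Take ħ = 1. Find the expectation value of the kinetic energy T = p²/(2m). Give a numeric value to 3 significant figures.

0.473

T = −(ħ²/2m) d²/dx², so ⟨T⟩ = −(ħ²/2m) ∫ ψ*·ψ'' dx; with m = 2.18.
Gaussian moments (u = x − x₀): ∫u^(2j)·e^(−2βu²) du = (2j−1)!!/(4β)^j · √(π/(2β)), odd powers integrate to 0; here √(π/(2β)) = 1.2533. Derivatives: ψ′ = (ik − 2βu)·ψ, ψ″ = ((ik − 2βu)² − 2β)·ψ; the odd-in-u pieces drop out.
⟨T⟩ = 0.47268.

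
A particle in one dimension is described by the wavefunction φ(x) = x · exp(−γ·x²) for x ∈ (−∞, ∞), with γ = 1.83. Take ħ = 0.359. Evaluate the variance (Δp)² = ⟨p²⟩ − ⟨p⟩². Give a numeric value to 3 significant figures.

0.708

Compute ⟨p⟩ and ⟨p²⟩ separately; (Δp)² = ⟨p²⟩ − ⟨p⟩².
Expand each integrand as polynomial × e^(−2γx²) and use ∫x^(2j)·e^(−2γx²) dx = (2j−1)!!/(4γ)^j · √(π/(2γ)), odd powers → 0; here √(π/(2γ)) = 0.92648. Differentiate with the product rule, d/dx e^(−γx²) = −2γx·e^(−γx²).
Normalization: ∫|φ|² dx = 0.12657.
⟨p⟩ = 0.0000 and ⟨p²⟩ = 0.70756.
(Δp)² = 0.70756 − (0.0000)² = 0.70756.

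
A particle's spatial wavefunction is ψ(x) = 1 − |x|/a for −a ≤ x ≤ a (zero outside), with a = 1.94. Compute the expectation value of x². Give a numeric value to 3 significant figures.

0.376

⟨x²⟩ = ∫ x²·|ψ|² dx / ∫|ψ|² dx (integrals over the domain).
ψ is even, so ∫ over [−a, a] = 2∫₀ᵃ with ψ = 1 − x/a there: ∫₀ᵃ (1 − x/a)² dx = a/3, ∫₀ᵃ x²(1 − x/a)² dx = a³/30, ∫₀ᵃ x⁴(1 − x/a)² dx = a⁵/105.
State is unnormalized: ∫|ψ|² dx = 1.2933, and ∫ψ*·x²·ψ dx = 0.48676, so ⟨x²⟩ = 0.48676 / 1.2933.
⟨x²⟩ = 0.37636.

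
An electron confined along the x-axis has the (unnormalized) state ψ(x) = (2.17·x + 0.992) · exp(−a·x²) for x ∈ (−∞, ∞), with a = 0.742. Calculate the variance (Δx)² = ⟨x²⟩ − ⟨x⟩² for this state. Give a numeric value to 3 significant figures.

Compute ⟨x⟩ and ⟨x²⟩ separately, then (Δx)² = ⟨x²⟩ − ⟨x⟩².
Expand each integrand as polynomial × e^(−2ax²) and use ∫x^(2j)·e^(−2ax²) dx = (2j−1)!!/(4a)^j · √(π/(2a)), odd powers → 0; here √(π/(2a)) = 1.4550.
Normalization: ∫|ψ|² dx = 3.7402.
⟨x⟩ = 0.56429 and ⟨x²⟩ = 0.75282.
(Δx)² = 0.75282 − (0.56429)² = 0.43440.

0.434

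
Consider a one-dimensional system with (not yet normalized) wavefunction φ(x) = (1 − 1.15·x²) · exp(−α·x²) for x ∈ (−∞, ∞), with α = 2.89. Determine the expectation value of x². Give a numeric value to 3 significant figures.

⟨x²⟩ = ∫ x²·|φ|² dx / ∫|φ|² dx (integrals over the domain).
Expand each integrand as polynomial × e^(−2αx²) and use ∫x^(2j)·e^(−2αx²) dx = (2j−1)!!/(4α)^j · √(π/(2α)), odd powers → 0; here √(π/(2α)) = 0.73724.
State is unnormalized: ∫|φ|² dx = 0.61245, and ∫φ*·x²·φ dx = 0.035176, so ⟨x²⟩ = 0.035176 / 0.61245.
⟨x²⟩ = 0.057435.

0.0574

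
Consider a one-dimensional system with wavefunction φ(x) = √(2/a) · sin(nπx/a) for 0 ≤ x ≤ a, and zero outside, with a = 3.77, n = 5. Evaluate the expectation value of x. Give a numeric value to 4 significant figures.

1.885

⟨x⟩ = ∫ x·|φ|² dx (integrals over the domain).
With sin²θ = (1 − cos2θ)/2 on 0 ≤ x ≤ a: ∫sin²(nπx/a) dx = a/2, ∫x·sin²(nπx/a) dx = a²/4, ∫x²·sin²(nπx/a) dx = a³·(1/6 − 1/(4n²π²)); higher powers xᵏ the same way, integrating xᵏ·cos(2nπx/a) by parts.
⟨x⟩ = 1.8850.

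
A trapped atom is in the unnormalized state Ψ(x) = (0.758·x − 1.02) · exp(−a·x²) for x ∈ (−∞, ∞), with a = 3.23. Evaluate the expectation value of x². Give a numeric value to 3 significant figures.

⟨x²⟩ = ∫ x²·|Ψ|² dx / ∫|Ψ|² dx (integrals over the domain).
Expand each integrand as polynomial × e^(−2ax²) and use ∫x^(2j)·e^(−2ax²) dx = (2j−1)!!/(4a)^j · √(π/(2a)), odd powers → 0; here √(π/(2a)) = 0.69736.
State is unnormalized: ∫|Ψ|² dx = 0.75655, and ∫Ψ*·x²·Ψ dx = 0.063357, so ⟨x²⟩ = 0.063357 / 0.75655.
⟨x²⟩ = 0.083745.

0.0837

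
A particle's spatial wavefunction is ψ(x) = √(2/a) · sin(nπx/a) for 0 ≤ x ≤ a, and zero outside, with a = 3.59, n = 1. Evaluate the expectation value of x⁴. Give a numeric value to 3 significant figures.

18.9

⟨x⁴⟩ = ∫ x⁴·|ψ|² dx (integrals over the domain).
With sin²θ = (1 − cos2θ)/2 on 0 ≤ x ≤ a: ∫sin²(nπx/a) dx = a/2, ∫x·sin²(nπx/a) dx = a²/4, ∫x²·sin²(nπx/a) dx = a³·(1/6 − 1/(4n²π²)); higher powers xᵏ the same way, integrating xᵏ·cos(2nπx/a) by parts.
⟨x⁴⟩ = 18.949.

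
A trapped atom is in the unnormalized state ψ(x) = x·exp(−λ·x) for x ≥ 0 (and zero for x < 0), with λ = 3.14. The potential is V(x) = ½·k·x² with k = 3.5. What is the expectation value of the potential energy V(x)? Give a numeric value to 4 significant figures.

0.5325

⟨V⟩ = ∫ V(x)·|ψ|² dx / ∫|ψ|² dx.
Every integrand reduces to terms xʲ·e^(−2λx) on [0, ∞); use ∫₀^∞ xʲ·e^(−2λx) dx = j!/(2λ)^(j+1).
State is unnormalized: ∫|ψ|² dx = 0.0080752, and ∫ψ*·V(x)·ψ dx = 0.0042998, so ⟨V⟩ = 0.0042998 / 0.0080752.
⟨V⟩ = 0.53248.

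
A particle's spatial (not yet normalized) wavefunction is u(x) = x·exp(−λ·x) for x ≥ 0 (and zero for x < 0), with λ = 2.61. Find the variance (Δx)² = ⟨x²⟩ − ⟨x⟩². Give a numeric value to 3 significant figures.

0.110

Compute ⟨x⟩ and ⟨x²⟩ separately, then (Δx)² = ⟨x²⟩ − ⟨x⟩².
Every integrand reduces to terms xʲ·e^(−2λx) on [0, ∞); use ∫₀^∞ xʲ·e^(−2λx) dx = j!/(2λ)^(j+1).
Normalization: ∫|u|² dx = 0.014061.
⟨x⟩ = 0.57471 and ⟨x²⟩ = 0.44039.
(Δx)² = 0.44039 − (0.57471)² = 0.11010.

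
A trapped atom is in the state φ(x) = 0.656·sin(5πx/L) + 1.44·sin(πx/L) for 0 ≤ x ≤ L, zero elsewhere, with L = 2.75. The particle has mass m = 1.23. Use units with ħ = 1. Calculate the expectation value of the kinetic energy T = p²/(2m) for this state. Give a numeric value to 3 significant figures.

T = −(ħ²/2m) d²/dx², so ⟨T⟩ = −(ħ²/2m) ∫ φ*·φ'' dx / ∫|φ|² dx; with m = 1.23.
d²/dx² sin(jπx/L) = −(jπ/L)²·sin(jπx/L); on 0 ≤ x ≤ L, ∫sin²(jπx/L) dx = L/2 and ∫sin(jπx/L)·sin(lπx/L) dx = 0 for j ≠ l, so only diagonal terms survive in ∫|φ|² and ∫φ·φ″; ∫φ·φ′ dx = [φ²/2] between the walls = 0.
State is unnormalized: ∫|φ|² dx = 3.4429, and ∫φ*·(−ħ²/2m · φ'') dx = 9.3604, so ⟨T⟩ = 9.3604 / 3.4429.
⟨T⟩ = 2.7188.

2.72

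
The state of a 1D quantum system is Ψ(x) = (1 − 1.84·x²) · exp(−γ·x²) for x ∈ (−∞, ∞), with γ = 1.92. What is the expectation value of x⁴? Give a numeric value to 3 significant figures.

⟨x⁴⟩ = ∫ x⁴·|Ψ|² dx / ∫|Ψ|² dx (integrals over the domain).
Expand each integrand as polynomial × e^(−2γx²) and use ∫x^(2j)·e^(−2γx²) dx = (2j−1)!!/(4γ)^j · √(π/(2γ)), odd powers → 0; here √(π/(2γ)) = 0.90450.
State is unnormalized: ∫|Ψ|² dx = 0.62685, and ∫Ψ*·x⁴·Ψ dx = 0.028209, so ⟨x⁴⟩ = 0.028209 / 0.62685.
⟨x⁴⟩ = 0.045002.

0.0450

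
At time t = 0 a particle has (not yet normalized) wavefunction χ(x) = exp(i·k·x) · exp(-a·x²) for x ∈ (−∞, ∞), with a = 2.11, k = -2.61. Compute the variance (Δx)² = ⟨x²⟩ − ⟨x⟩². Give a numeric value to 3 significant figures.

0.118

Compute ⟨x⟩ and ⟨x²⟩ separately, then (Δx)² = ⟨x²⟩ − ⟨x⟩².
Gaussian moments: ∫x^(2j)·e^(−2ax²) dx = (2j−1)!!/(4a)^j · √(π/(2a)), odd powers integrate to 0; here √(π/(2a)) = 0.86282.
Normalization: ∫|χ|² dx = 0.86282.
⟨x⟩ = 0.0000 and ⟨x²⟩ = 0.11848.
(Δx)² = 0.11848 − (0.0000)² = 0.11848.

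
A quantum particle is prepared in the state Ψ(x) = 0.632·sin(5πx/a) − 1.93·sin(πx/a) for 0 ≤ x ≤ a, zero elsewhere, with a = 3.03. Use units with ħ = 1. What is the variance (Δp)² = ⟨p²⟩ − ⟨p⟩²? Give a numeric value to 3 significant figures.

3.57

Compute ⟨p⟩ and ⟨p²⟩ separately; (Δp)² = ⟨p²⟩ − ⟨p⟩².
d²/dx² sin(jπx/a) = −(jπ/a)²·sin(jπx/a); on 0 ≤ x ≤ a, ∫sin²(jπx/a) dx = a/2 and ∫sin(jπx/a)·sin(lπx/a) dx = 0 for j ≠ l, so only diagonal terms survive in ∫|Ψ|² and ∫Ψ·Ψ″; ∫Ψ·Ψ′ dx = [Ψ²/2] between the walls = 0.
Normalization: ∫|Ψ|² dx = 6.2484.
⟨p⟩ = 0.0000 and ⟨p²⟩ = 3.5737.
(Δp)² = 3.5737 − (0.0000)² = 3.5737.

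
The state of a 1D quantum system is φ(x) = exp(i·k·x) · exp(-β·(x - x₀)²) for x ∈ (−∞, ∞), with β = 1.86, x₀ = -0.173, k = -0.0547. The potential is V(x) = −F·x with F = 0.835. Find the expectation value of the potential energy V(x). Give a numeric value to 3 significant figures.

⟨V⟩ = ∫ V(x)·|φ|² dx / ∫|φ|² dx.
Gaussian moments (u = x − x₀): ∫u^(2j)·e^(−2βu²) du = (2j−1)!!/(4β)^j · √(π/(2β)), odd powers integrate to 0; here √(π/(2β)) = 0.91897.
State is unnormalized: ∫|φ|² dx = 0.91897, and ∫φ*·V(x)·φ dx = 0.13275, so ⟨V⟩ = 0.13275 / 0.91897.
⟨V⟩ = 0.14446.

0.144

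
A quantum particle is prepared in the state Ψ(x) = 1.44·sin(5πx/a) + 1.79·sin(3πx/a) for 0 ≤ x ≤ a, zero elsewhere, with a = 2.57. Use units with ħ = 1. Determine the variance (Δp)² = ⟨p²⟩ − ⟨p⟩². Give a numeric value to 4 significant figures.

Compute ⟨p⟩ and ⟨p²⟩ separately; (Δp)² = ⟨p²⟩ − ⟨p⟩².
d²/dx² sin(jπx/a) = −(jπ/a)²·sin(jπx/a); on 0 ≤ x ≤ a, ∫sin²(jπx/a) dx = a/2 and ∫sin(jπx/a)·sin(lπx/a) dx = 0 for j ≠ l, so only diagonal terms survive in ∫|Ψ|² and ∫Ψ·Ψ″; ∫Ψ·Ψ′ dx = [Ψ²/2] between the walls = 0.
Normalization: ∫|Ψ|² dx = 6.7818.
⟨p⟩ = 0.0000 and ⟨p²⟩ = 22.842.
(Δp)² = 22.842 − (0.0000)² = 22.842.

22.84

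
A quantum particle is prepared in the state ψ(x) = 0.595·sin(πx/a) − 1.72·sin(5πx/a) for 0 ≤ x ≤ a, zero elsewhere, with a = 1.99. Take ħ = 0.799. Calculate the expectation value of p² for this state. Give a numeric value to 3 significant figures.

p² ψ = −ħ² d²ψ/dx²; ⟨p²⟩ = −ħ² ∫ ψ*·ψ'' dx / ∫|ψ|² dx.
d²/dx² sin(jπx/a) = −(jπ/a)²·sin(jπx/a); on 0 ≤ x ≤ a, ∫sin²(jπx/a) dx = a/2 and ∫sin(jπx/a)·sin(lπx/a) dx = 0 for j ≠ l, so only diagonal terms survive in ∫|ψ|² and ∫ψ·ψ″; ∫ψ·ψ′ dx = [ψ²/2] between the walls = 0.
State is unnormalized: ∫|ψ|² dx = 3.2959, and ∫ψ*·(−ħ² ψ'') dx = 117.65, so ⟨p²⟩ = 117.65 / 3.2959.
⟨p²⟩ = 35.695.

35.7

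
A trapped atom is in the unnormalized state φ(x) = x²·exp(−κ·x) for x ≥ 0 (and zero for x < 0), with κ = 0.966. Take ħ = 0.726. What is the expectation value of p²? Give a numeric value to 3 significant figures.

p² φ = −ħ² d²φ/dx²; ⟨p²⟩ = −ħ² ∫ φ*·φ'' dx / ∫|φ|² dx.
Differentiate x²·exp(−κ·x) with the product rule; every integrand then reduces to terms xʲ·e^(−2κx) on [0, ∞), with ∫₀^∞ xʲ·e^(−2κx) dx = j!/(2κ)^(j+1).
State is unnormalized: ∫|φ|² dx = 0.89161, and ∫φ*·(−ħ² φ'') dx = 0.14618, so ⟨p²⟩ = 0.14618 / 0.89161.
⟨p²⟩ = 0.16395.

0.164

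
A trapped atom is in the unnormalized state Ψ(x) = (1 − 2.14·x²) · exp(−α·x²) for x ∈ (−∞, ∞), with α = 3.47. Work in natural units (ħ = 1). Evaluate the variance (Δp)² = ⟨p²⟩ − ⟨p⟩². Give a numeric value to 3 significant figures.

6.71

Compute ⟨p⟩ and ⟨p²⟩ separately; (Δp)² = ⟨p²⟩ − ⟨p⟩².
Expand each integrand as polynomial × e^(−2αx²) and use ∫x^(2j)·e^(−2αx²) dx = (2j−1)!!/(4α)^j · √(π/(2α)), odd powers → 0; here √(π/(2α)) = 0.67281. Differentiate with the product rule, d/dx e^(−αx²) = −2αx·e^(−αx²).
Normalization: ∫|Ψ|² dx = 0.51333.
⟨p⟩ = 0.0000 and ⟨p²⟩ = 6.7073.
(Δp)² = 6.7073 − (0.0000)² = 6.7073.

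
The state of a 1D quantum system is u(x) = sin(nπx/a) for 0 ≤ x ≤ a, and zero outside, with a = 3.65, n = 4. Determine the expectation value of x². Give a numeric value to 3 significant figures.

⟨x²⟩ = ∫ x²·|u|² dx / ∫|u|² dx (integrals over the domain).
With sin²θ = (1 − cos2θ)/2 on 0 ≤ x ≤ a: ∫sin²(nπx/a) dx = a/2, ∫x·sin²(nπx/a) dx = a²/4, ∫x²·sin²(nπx/a) dx = a³·(1/6 − 1/(4n²π²)); higher powers xᵏ the same way, integrating xᵏ·cos(2nπx/a) by parts.
State is unnormalized: ∫|u|² dx = 1.8250, and ∫u*·x²·u dx = 8.0275, so ⟨x²⟩ = 8.0275 / 1.8250.
⟨x²⟩ = 4.3987.

4.40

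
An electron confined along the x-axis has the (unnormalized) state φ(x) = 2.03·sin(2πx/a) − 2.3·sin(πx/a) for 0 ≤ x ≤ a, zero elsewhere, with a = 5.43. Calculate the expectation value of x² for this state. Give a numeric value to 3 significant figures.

⟨x²⟩ = ∫ x²·|φ|² dx / ∫|φ|² dx (integrals over the domain).
On 0 ≤ x ≤ a (j ≠ l): ∫sin²(jπx/a) dx = a/2, ∫sin(jπx/a)·sin(lπx/a) dx = 0; diagonal moments ∫x·sin²(jπx/a) dx = a²/4, ∫x²·sin²(jπx/a) dx = a³·(1/6 − 1/(4j²π²)); cross terms ∫x·sin(jπx/a)·sin(lπx/a) dx = 0 for j + l even and −4jla²/(π²(j² − l²)²) for j + l odd, ∫x²·sin(jπx/a)·sin(lπx/a) dx = (−1)^(j+l)·4jla³/(π²(j² − l²)²); higher powers the same way via product-to-sum and parts.
State is unnormalized: ∫|φ|² dx = 25.551, and ∫φ*·x²·φ dx = 360.14, so ⟨x²⟩ = 360.14 / 25.551.
⟨x²⟩ = 14.095.

14.1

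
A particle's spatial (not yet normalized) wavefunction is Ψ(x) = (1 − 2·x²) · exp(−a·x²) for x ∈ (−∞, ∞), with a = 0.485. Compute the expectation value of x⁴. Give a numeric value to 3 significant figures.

⟨x⁴⟩ = ∫ x⁴·|Ψ|² dx / ∫|Ψ|² dx (integrals over the domain).
Expand each integrand as polynomial × e^(−2ax²) and use ∫x^(2j)·e^(−2ax²) dx = (2j−1)!!/(4a)^j · √(π/(2a)), odd powers → 0; here √(π/(2a)) = 1.7997.
State is unnormalized: ∫|Ψ|² dx = 3.8271, and ∫Ψ*·x⁴·Ψ dx = 40.008, so ⟨x⁴⟩ = 40.008 / 3.8271.
⟨x⁴⟩ = 10.454.

10.5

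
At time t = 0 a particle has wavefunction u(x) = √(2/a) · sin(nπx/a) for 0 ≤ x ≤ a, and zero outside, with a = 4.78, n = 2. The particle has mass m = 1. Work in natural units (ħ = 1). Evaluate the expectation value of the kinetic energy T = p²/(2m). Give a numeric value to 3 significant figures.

T = −(ħ²/2m) d²/dx², so ⟨T⟩ = −(ħ²/2m) ∫ u*·u'' dx; with m = 1.
d/dx sin(nπx/a) = (nπ/a)·cos(nπx/a) and d²/dx² sin(nπx/a) = −(nπ/a)²·sin(nπx/a); on 0 ≤ x ≤ a, ∫sin²(nπx/a) dx = a/2 and ∫sin(nπx/a)·cos(nπx/a) dx = 0.
⟨T⟩ = 0.86392.

0.864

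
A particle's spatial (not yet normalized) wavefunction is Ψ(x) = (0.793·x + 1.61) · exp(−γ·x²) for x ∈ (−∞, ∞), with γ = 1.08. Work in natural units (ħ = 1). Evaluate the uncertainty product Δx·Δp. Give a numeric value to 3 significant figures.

Δx = √(⟨x²⟩−⟨x⟩²), Δp = √(⟨p²⟩−⟨p⟩²).
Expand each integrand as polynomial × e^(−2γx²) and use ∫x^(2j)·e^(−2γx²) dx = (2j−1)!!/(4γ)^j · √(π/(2γ)), odd powers → 0; here √(π/(2γ)) = 1.2060. Differentiate with the product rule, d/dx e^(−γx²) = −2γx·e^(−γx²).
Normalization: ∫|Ψ|² dx = 3.3016.
⟨x⟩ = 0.21591, ⟨x²⟩ = 0.25610 ⇒ Δx = 0.45769.
⟨p⟩ = 0.0000, ⟨p²⟩ = 1.1949 ⇒ Δp = 1.0931.
Δx·Δp = 0.50030.

0.500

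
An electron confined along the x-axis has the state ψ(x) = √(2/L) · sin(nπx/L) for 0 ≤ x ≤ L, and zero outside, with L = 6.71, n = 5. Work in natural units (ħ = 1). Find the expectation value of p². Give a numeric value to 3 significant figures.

p² ψ = −ħ² d²ψ/dx²; ⟨p²⟩ = −ħ² ∫ ψ*·ψ'' dx.
d/dx sin(nπx/L) = (nπ/L)·cos(nπx/L) and d²/dx² sin(nπx/L) = −(nπ/L)²·sin(nπx/L); on 0 ≤ x ≤ L, ∫sin²(nπx/L) dx = L/2 and ∫sin(nπx/L)·cos(nπx/L) dx = 0.
⟨p²⟩ = 5.4802.

5.48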